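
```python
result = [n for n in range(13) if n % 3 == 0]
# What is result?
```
Trace:
  n=0
  n=1
  n=2
  n=3
  n=4
  n=5
  n=6
  n=7
  n=8
  n=9
  n=10
  n=11
  n=12
  result=[0, 3, 6, 9, 12]

Final answer: [0, 3, 6, 9, 12]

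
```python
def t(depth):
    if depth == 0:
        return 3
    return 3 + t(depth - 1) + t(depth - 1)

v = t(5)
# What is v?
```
Call trace (a repeated sub-call is expanded the first time; later identical calls just restate its return value):
t(depth=5)
  t(depth=4)
    t(depth=3)
      t(depth=2)
        t(depth=1)
          t(depth=0)
          -> return 3
          t(depth=0)
          -> return 3
        -> return 9
        t(depth=1) -> return 9  (same call as traced above)
      -> return 21
      t(depth=2) -> return 21  (same call as traced above)
    -> return 45
    t(depth=3) -> return 45  (same call as traced above)
  -> return 93
  t(depth=4) -> return 93  (same call as traced above)
-> return 189

Final answer: 189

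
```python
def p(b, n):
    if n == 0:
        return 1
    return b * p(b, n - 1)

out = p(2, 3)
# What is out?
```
Call trace:
p(b=2, n=3)
  p(b=2, n=2)
    p(b=2, n=1)
      p(b=2, n=0)
      -> return 1
    -> return 2
  -> return 4
-> return 8

Final answer: 8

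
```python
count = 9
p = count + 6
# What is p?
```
Trace:
  count=9
  count=9, p=15

Final answer: 15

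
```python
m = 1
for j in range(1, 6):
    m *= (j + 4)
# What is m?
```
Trace:
  m=1
  m=5, j=1
  m=30, j=2
  m=210, j=3
  m=1680, j=4
  m=15120, j=5

Final answer: 15120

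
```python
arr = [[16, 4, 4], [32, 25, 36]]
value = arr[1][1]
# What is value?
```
Trace:
  arr=[[16, 4, 4], [32, 25, 36]]
  arr=[[16, 4, 4], [32, 25, 36]], value=25

Final answer: 25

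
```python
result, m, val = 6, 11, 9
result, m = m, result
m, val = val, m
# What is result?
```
Trace:
  result=6, m=11, val=9
  result=11, m=6, val=9
  result=11, m=9, val=6

Final answer: 11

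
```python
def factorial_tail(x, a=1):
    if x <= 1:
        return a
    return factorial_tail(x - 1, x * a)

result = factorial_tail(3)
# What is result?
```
Call trace:
factorial_tail(x=3, a=1)
  factorial_tail(x=2, a=3)
    factorial_tail(x=1, a=6)
    -> return 6
  -> return 6
-> return 6

Final answer: 6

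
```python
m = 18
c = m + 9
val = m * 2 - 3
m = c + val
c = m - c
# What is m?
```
Trace:
  m=18
  m=18, c=27
  m=18, c=27, val=33
  m=60, c=27, val=33
  m=60, c=33, val=33

Final answer: 60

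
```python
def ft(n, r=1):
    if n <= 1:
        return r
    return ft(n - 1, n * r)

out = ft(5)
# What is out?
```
Call trace:
ft(n=5, r=1)
  ft(n=4, r=5)
    ft(n=3, r=20)
      ft(n=2, r=60)
        ft(n=1, r=120)
        -> return 120
      -> return 120
    -> return 120
  -> return 120
-> return 120

Final answer: 120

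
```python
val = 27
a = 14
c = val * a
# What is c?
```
Trace:
  val=27
  val=27, a=14
  val=27, a=14, c=378

Final answer: 378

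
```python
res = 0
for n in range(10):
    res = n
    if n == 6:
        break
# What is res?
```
Trace:
  res=0
  res=0, n=0
  res=1, n=1
  res=2, n=2
  res=3, n=3
  res=4, n=4
  res=5, n=5
  res=6, n=6

Final answer: 6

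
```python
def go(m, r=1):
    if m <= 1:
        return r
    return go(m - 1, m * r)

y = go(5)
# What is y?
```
Call trace:
go(m=5, r=1)
  go(m=4, r=5)
    go(m=3, r=20)
      go(m=2, r=60)
        go(m=1, r=120)
        -> return 120
      -> return 120
    -> return 120
  -> return 120
-> return 120

Final answer: 120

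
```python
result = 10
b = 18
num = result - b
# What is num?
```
Trace:
  result=10
  result=10, b=18
  result=10, b=18, num=-8

Final answer: -8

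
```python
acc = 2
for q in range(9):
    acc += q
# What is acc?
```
Trace:
  acc=2
  acc=2, q=0
  acc=3, q=1
  acc=5, q=2
  acc=8, q=3
  acc=12, q=4
  acc=17, q=5
  acc=23, q=6
  acc=30, q=7
  acc=38, q=8

Final answer: 38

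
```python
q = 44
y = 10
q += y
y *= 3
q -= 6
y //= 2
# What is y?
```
Trace:
  q=44
  q=44, y=10
  q=54, y=10
  q=54, y=30
  q=48, y=30
  q=48, y=15

Final answer: 15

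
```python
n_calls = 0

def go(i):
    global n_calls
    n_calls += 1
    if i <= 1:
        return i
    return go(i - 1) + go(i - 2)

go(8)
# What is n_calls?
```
Call trace (a repeated sub-call is expanded the first time; later identical calls just restate its return value):
go(i=8)
  go(i=7)
    go(i=6)
      go(i=5)
        go(i=4)
          go(i=3)
            go(i=2)
              go(i=1)
              -> return 1
              go(i=0)
              -> return 0
            -> return 1
            go(i=1)
            -> return 1
          -> return 2
          go(i=2) -> return 1  (same call as traced above)
        -> return 3
        go(i=3) -> return 2  (same call as traced above)
      -> return 5
      go(i=4) -> return 3  (same call as traced above)
    -> return 8
    go(i=5) -> return 5  (same call as traced above)
  -> return 13
  go(i=6) -> return 8  (same call as traced above)
-> return 21

n_calls is incremented once per call, so count the calls in each subtree. Let C(i) = number of calls made by go(i).
C(0) = C(1) = 1 (base case, no recursion); C(i) = 1 + C(i - 1) + C(i - 2) otherwise.
C(2) = 1 + C(1) + C(0) = 1 + 1 + 1 = 3
C(3) = 1 + C(2) + C(1) = 1 + 3 + 1 = 5
C(4) = 1 + C(3) + C(2) = 1 + 5 + 3 = 9
C(5) = 1 + C(4) + C(3) = 1 + 9 + 5 = 15
C(6) = 1 + C(5) + C(4) = 1 + 15 + 9 = 25
C(7) = 1 + C(6) + C(5) = 1 + 25 + 15 = 41
C(8) = 1 + C(7) + C(6) = 1 + 41 + 25 = 67
n_calls = C(8) = 67

Final answer: 67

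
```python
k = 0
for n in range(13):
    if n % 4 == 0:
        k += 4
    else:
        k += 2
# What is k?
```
Trace:
  k=0
  k=4, n=0
  k=6, n=1
  k=8, n=2
  k=10, n=3
  k=14, n=4
  k=16, n=5
  k=18, n=6
  k=20, n=7
  k=24, n=8
  k=26, n=9
  k=28, n=10
  k=30, n=11
  k=34, n=12

Final answer: 34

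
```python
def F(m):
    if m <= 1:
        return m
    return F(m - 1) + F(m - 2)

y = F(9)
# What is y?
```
Call trace (a repeated sub-call is expanded the first time; later identical calls just restate its return value):
F(m=9)
  F(m=8)
    F(m=7)
      F(m=6)
        F(m=5)
          F(m=4)
            F(m=3)
              F(m=2)
                F(m=1)
                -> return 1
                F(m=0)
                -> return 0
              -> return 1
              F(m=1)
              -> return 1
            -> return 2
            F(m=2) -> return 1  (same call as traced above)
          -> return 3
          F(m=3) -> return 2  (same call as traced above)
        -> return 5
        F(m=4) -> return 3  (same call as traced above)
      -> return 8
      F(m=5) -> return 5  (same call as traced above)
    -> return 13
    F(m=6) -> return 8  (same call as traced above)
  -> return 21
  F(m=7) -> return 13  (same call as traced above)
-> return 34

Final answer: 34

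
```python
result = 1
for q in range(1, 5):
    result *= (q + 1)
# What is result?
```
Trace:
  result=1
  result=2, q=1
  result=6, q=2
  result=24, q=3
  result=120, q=4

Final answer: 120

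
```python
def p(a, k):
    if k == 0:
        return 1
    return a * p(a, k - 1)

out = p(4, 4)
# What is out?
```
Call trace:
p(a=4, k=4)
  p(a=4, k=3)
    p(a=4, k=2)
      p(a=4, k=1)
        p(a=4, k=0)
        -> return 1
      -> return 4
    -> return 16
  -> return 64
-> return 256

Final answer: 256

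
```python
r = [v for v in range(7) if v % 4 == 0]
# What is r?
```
Trace:
  v=0
  v=1
  v=2
  v=3
  v=4
  v=5
  v=6
  r=[0, 4]

Final answer: [0, 4]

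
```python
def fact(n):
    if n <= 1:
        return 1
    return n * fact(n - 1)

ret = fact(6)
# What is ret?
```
Call trace:
fact(n=6)
  fact(n=5)
    fact(n=4)
      fact(n=3)
        fact(n=2)
          fact(n=1)
          -> return 1
        -> return 2
      -> return 6
    -> return 24
  -> return 120
-> return 720

Final answer: 720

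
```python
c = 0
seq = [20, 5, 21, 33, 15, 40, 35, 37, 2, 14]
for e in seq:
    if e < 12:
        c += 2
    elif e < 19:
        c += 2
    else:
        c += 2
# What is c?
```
Trace:
  c=0
  c=2, e=20
  c=4, e=5
  c=6, e=21
  c=8, e=33
  c=10, e=15
  c=12, e=40
  c=14, e=35
  c=16, e=37
  c=18, e=2
  c=20, e=14

Final answer: 20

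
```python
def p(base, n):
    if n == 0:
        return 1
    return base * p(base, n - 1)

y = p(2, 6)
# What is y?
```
Call trace:
p(base=2, n=6)
  p(base=2, n=5)
    p(base=2, n=4)
      p(base=2, n=3)
        p(base=2, n=2)
          p(base=2, n=1)
            p(base=2, n=0)
            -> return 1
          -> return 2
        -> return 4
      -> return 8
    -> return 16
  -> return 32
-> return 64

Final answer: 64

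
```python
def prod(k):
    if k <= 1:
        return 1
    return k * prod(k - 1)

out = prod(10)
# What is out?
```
Call trace:
prod(k=10)
  prod(k=9)
    prod(k=8)
      prod(k=7)
        prod(k=6)
          prod(k=5)
            prod(k=4)
              prod(k=3)
                prod(k=2)
                  prod(k=1)
                  -> return 1
                -> return 2
              -> return 6
            -> return 24
          -> return 120
        -> return 720
      -> return 5040
    -> return 40320
  -> return 362880
-> return 3628800

Final answer: 3628800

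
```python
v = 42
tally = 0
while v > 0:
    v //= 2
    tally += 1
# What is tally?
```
Trace:
  v=42
  v=42, tally=0
  v=21, tally=1
  v=10, tally=2
  v=5, tally=3
  v=2, tally=4
  v=1, tally=5
  v=0, tally=6

Final answer: 6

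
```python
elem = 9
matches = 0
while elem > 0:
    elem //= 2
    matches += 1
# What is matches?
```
Trace:
  elem=9
  elem=9, matches=0
  elem=4, matches=1
  elem=2, matches=2
  elem=1, matches=3
  elem=0, matches=4

Final answer: 4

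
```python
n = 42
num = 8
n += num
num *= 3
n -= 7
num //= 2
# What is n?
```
Trace:
  n=42
  n=42, num=8
  n=50, num=8
  n=50, num=24
  n=43, num=24
  n=43, num=12

Final answer: 43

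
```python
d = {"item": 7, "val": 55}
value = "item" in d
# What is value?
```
Trace:
  d={'item': 7, 'val': 55}
  d={'item': 7, 'val': 55}, value=True

Final answer: True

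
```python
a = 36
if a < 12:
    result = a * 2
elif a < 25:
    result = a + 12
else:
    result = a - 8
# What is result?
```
Trace:
  a=36
  a=36, result=28

Final answer: 28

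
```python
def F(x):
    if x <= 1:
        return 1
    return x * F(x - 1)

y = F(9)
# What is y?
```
Call trace:
F(x=9)
  F(x=8)
    F(x=7)
      F(x=6)
        F(x=5)
          F(x=4)
            F(x=3)
              F(x=2)
                F(x=1)
                -> return 1
              -> return 2
            -> return 6
          -> return 24
        -> return 120
      -> return 720
    -> return 5040
  -> return 40320
-> return 362880

Final answer: 362880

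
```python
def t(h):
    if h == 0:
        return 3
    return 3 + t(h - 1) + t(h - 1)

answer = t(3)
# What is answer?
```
Call trace (a repeated sub-call is expanded the first time; later identical calls just restate its return value):
t(h=3)
  t(h=2)
    t(h=1)
      t(h=0)
      -> return 3
      t(h=0)
      -> return 3
    -> return 9
    t(h=1) -> return 9  (same call as traced above)
  -> return 21
  t(h=2) -> return 21  (same call as traced above)
-> return 45

Final answer: 45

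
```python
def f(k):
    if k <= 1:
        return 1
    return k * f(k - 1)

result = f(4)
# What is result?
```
Call trace:
f(k=4)
  f(k=3)
    f(k=2)
      f(k=1)
      -> return 1
    -> return 2
  -> return 6
-> return 24

Final answer: 24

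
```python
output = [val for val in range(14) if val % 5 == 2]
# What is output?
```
Trace:
  val=0
  val=1
  val=2
  val=3
  val=4
  val=5
  val=6
  val=7
  val=8
  val=9
  val=10
  val=11
  val=12
  val=13
  output=[2, 7, 12]

Final answer: [2, 7, 12]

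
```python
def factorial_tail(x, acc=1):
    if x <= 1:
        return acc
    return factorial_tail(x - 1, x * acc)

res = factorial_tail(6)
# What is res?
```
Call trace:
factorial_tail(x=6, acc=1)
  factorial_tail(x=5, acc=6)
    factorial_tail(x=4, acc=30)
      factorial_tail(x=3, acc=120)
        factorial_tail(x=2, acc=360)
          factorial_tail(x=1, acc=720)
          -> return 720
        -> return 720
      -> return 720
    -> return 720
  -> return 720
-> return 720

Final answer: 720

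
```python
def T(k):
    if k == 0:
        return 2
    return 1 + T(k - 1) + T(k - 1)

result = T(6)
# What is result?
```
Call trace (a repeated sub-call is expanded the first time; later identical calls just restate its return value):
T(k=6)
  T(k=5)
    T(k=4)
      T(k=3)
        T(k=2)
          T(k=1)
            T(k=0)
            -> return 2
            T(k=0)
            -> return 2
          -> return 5
          T(k=1) -> return 5  (same call as traced above)
        -> return 11
        T(k=2) -> return 11  (same call as traced above)
      -> return 23
      T(k=3) -> return 23  (same call as traced above)
    -> return 47
    T(k=4) -> return 47  (same call as traced above)
  -> return 95
  T(k=5) -> return 95  (same call as traced above)
-> return 191

Final answer: 191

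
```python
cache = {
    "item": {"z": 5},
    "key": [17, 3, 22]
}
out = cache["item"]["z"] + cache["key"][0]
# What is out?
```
Trace:
  cache={'item': {'z': 5}, 'key': [17, 3, 22]}
  cache={'item': {'z': 5}, 'key': [17, 3, 22]}, out=22

Final answer: 22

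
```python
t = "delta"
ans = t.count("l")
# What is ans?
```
Trace:
  t='delta'
  t='delta', ans=1

Final answer: 1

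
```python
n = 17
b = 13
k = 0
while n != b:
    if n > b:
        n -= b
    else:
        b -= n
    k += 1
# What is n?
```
Trace:
  n=17
  n=17, b=13
  n=17, b=13, k=0
  n=4, b=13, k=1
  n=4, b=9, k=2
  n=4, b=5, k=3
  n=4, b=1, k=4
  n=3, b=1, k=5
  n=2, b=1, k=6
  n=1, b=1, k=7

Final answer: 1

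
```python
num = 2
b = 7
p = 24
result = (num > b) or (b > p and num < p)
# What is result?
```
Trace:
  num=2
  num=2, b=7
  num=2, b=7, p=24
  num=2, b=7, p=24, result=False

Final answer: False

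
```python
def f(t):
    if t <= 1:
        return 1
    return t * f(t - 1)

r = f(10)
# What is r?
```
Call trace:
f(t=10)
  f(t=9)
    f(t=8)
      f(t=7)
        f(t=6)
          f(t=5)
            f(t=4)
              f(t=3)
                f(t=2)
                  f(t=1)
                  -> return 1
                -> return 2
              -> return 6
            -> return 24
          -> return 120
        -> return 720
      -> return 5040
    -> return 40320
  -> return 362880
-> return 3628800

Final answer: 3628800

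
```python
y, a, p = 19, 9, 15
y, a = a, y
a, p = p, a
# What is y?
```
Trace:
  y=19, a=9, p=15
  y=9, a=19, p=15
  y=9, a=15, p=19

Final answer: 9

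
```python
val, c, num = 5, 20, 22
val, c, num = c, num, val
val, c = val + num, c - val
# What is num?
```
Trace:
  val=5, c=20, num=22
  val=20, c=22, num=5
  val=25, c=2, num=5

Final answer: 5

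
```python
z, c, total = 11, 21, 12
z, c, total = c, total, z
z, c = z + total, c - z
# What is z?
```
Trace:
  z=11, c=21, total=12
  z=21, c=12, total=11
  z=32, c=-9, total=11

Final answer: 32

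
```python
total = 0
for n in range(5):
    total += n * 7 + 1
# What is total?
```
Trace:
  total=0
  total=1, n=0
  total=9, n=1
  total=24, n=2
  total=46, n=3
  total=75, n=4

Final answer: 75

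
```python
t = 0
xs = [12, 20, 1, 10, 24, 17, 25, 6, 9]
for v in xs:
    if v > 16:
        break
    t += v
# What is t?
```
Trace:
  t=0
  t=12, v=12
  t=12, v=20

Final answer: 12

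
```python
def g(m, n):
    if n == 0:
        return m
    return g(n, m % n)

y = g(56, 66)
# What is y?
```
Call trace:
g(m=56, n=66)
  g(m=66, n=56)
    g(m=56, n=10)
      g(m=10, n=6)
        g(m=6, n=4)
          g(m=4, n=2)
            g(m=2, n=0)
            -> return 2
          -> return 2
        -> return 2
      -> return 2
    -> return 2
  -> return 2
-> return 2

Final answer: 2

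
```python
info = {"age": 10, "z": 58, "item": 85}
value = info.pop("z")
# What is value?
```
Trace:
  info={'age': 10, 'z': 58, 'item': 85}
  info={'age': 10, 'item': 85}, value=58

Final answer: 58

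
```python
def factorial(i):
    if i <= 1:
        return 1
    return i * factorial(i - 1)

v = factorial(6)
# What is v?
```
Call trace:
factorial(i=6)
  factorial(i=5)
    factorial(i=4)
      factorial(i=3)
        factorial(i=2)
          factorial(i=1)
          -> return 1
        -> return 2
      -> return 6
    -> return 24
  -> return 120
-> return 720

Final answer: 720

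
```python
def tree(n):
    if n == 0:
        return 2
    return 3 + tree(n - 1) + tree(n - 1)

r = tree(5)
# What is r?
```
Call trace (a repeated sub-call is expanded the first time; later identical calls just restate its return value):
tree(n=5)
  tree(n=4)
    tree(n=3)
      tree(n=2)
        tree(n=1)
          tree(n=0)
          -> return 2
          tree(n=0)
          -> return 2
        -> return 7
        tree(n=1) -> return 7  (same call as traced above)
      -> return 17
      tree(n=2) -> return 17  (same call as traced above)
    -> return 37
    tree(n=3) -> return 37  (same call as traced above)
  -> return 77
  tree(n=4) -> return 77  (same call as traced above)
-> return 157

Final answer: 157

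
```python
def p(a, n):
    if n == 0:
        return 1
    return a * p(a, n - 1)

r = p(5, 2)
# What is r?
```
Call trace:
p(a=5, n=2)
  p(a=5, n=1)
    p(a=5, n=0)
    -> return 1
  -> return 5
-> return 25

Final answer: 25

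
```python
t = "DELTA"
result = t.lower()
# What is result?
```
Trace:
  t='DELTA'
  t='DELTA', result='delta'

Final answer: 'delta'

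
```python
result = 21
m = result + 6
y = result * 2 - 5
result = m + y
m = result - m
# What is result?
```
Trace:
  result=21
  result=21, m=27
  result=21, m=27, y=37
  result=64, m=27, y=37
  result=64, m=37, y=37

Final answer: 64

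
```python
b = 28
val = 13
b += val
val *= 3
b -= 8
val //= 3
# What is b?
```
Trace:
  b=28
  b=28, val=13
  b=41, val=13
  b=41, val=39
  b=33, val=39
  b=33, val=13

Final answer: 33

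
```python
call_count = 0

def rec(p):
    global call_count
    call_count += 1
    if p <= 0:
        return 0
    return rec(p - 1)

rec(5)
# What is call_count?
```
Call trace:
rec(p=5)
  rec(p=4)
    rec(p=3)
      rec(p=2)
        rec(p=1)
          rec(p=0)
          -> return 0
        -> return 0
      -> return 0
    -> return 0
  -> return 0
-> return 0

call_count is incremented once per call. rec is entered once for each p = 5, 4, 3, 2, 1, 0 (the p <= 0 call returns without recursing), i.e. 5 + 1 calls.
call_count = 6

Final answer: 6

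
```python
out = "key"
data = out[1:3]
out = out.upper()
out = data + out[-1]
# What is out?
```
Trace:
  out='key'
  out='key', data='ey'
  out='KEY', data='ey'
  out='eyY', data='ey'

Final answer: 'eyY'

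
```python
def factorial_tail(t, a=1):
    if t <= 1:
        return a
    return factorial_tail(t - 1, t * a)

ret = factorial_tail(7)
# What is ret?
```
Call trace:
factorial_tail(t=7, a=1)
  factorial_tail(t=6, a=7)
    factorial_tail(t=5, a=42)
      factorial_tail(t=4, a=210)
        factorial_tail(t=3, a=840)
          factorial_tail(t=2, a=2520)
            factorial_tail(t=1, a=5040)
            -> return 5040
          -> return 5040
        -> return 5040
      -> return 5040
    -> return 5040
  -> return 5040
-> return 5040

Final answer: 5040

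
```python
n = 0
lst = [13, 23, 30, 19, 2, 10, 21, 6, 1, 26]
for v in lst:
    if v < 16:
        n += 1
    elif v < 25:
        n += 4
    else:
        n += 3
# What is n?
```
Trace:
  n=0
  n=1, v=13
  n=5, v=23
  n=8, v=30
  n=12, v=19
  n=13, v=2
  n=14, v=10
  n=18, v=21
  n=19, v=6
  n=20, v=1
  n=23, v=26

Final answer: 23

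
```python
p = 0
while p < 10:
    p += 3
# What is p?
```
Trace:
  p=0
  p=3
  p=6
  p=9
  p=12

Final answer: 12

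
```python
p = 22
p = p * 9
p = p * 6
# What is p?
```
Trace:
  p=22
  p=198
  p=1188

Final answer: 1188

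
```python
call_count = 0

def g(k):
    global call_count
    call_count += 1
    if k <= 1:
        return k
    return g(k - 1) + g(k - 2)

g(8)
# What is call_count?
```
Call trace (a repeated sub-call is expanded the first time; later identical calls just restate its return value):
g(k=8)
  g(k=7)
    g(k=6)
      g(k=5)
        g(k=4)
          g(k=3)
            g(k=2)
              g(k=1)
              -> return 1
              g(k=0)
              -> return 0
            -> return 1
            g(k=1)
            -> return 1
          -> return 2
          g(k=2) -> return 1  (same call as traced above)
        -> return 3
        g(k=3) -> return 2  (same call as traced above)
      -> return 5
      g(k=4) -> return 3  (same call as traced above)
    -> return 8
    g(k=5) -> return 5  (same call as traced above)
  -> return 13
  g(k=6) -> return 8  (same call as traced above)
-> return 21

call_count is incremented once per call, so count the calls in each subtree. Let C(k) = number of calls made by g(k).
C(0) = C(1) = 1 (base case, no recursion); C(k) = 1 + C(k - 1) + C(k - 2) otherwise.
C(2) = 1 + C(1) + C(0) = 1 + 1 + 1 = 3
C(3) = 1 + C(2) + C(1) = 1 + 3 + 1 = 5
C(4) = 1 + C(3) + C(2) = 1 + 5 + 3 = 9
C(5) = 1 + C(4) + C(3) = 1 + 9 + 5 = 15
C(6) = 1 + C(5) + C(4) = 1 + 15 + 9 = 25
C(7) = 1 + C(6) + C(5) = 1 + 25 + 15 = 41
C(8) = 1 + C(7) + C(6) = 1 + 41 + 25 = 67
call_count = C(8) = 67

Final answer: 67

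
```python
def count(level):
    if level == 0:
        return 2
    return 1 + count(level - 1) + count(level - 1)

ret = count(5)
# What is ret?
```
Call trace (a repeated sub-call is expanded the first time; later identical calls just restate its return value):
count(level=5)
  count(level=4)
    count(level=3)
      count(level=2)
        count(level=1)
          count(level=0)
          -> return 2
          count(level=0)
          -> return 2
        -> return 5
        count(level=1) -> return 5  (same call as traced above)
      -> return 11
      count(level=2) -> return 11  (same call as traced above)
    -> return 23
    count(level=3) -> return 23  (same call as traced above)
  -> return 47
  count(level=4) -> return 47  (same call as traced above)
-> return 95

Final answer: 95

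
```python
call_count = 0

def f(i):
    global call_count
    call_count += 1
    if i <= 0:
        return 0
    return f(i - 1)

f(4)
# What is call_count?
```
Call trace:
f(i=4)
  f(i=3)
    f(i=2)
      f(i=1)
        f(i=0)
        -> return 0
      -> return 0
    -> return 0
  -> return 0
-> return 0

call_count is incremented once per call. f is entered once for each i = 4, 3, 2, 1, 0 (the i <= 0 call returns without recursing), i.e. 4 + 1 calls.
call_count = 5

Final answer: 5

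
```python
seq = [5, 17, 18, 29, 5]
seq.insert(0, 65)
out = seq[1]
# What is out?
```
Trace:
  seq=[5, 17, 18, 29, 5]
  seq=[65, 5, 17, 18, 29, 5]
  seq=[65, 5, 17, 18, 29, 5], out=5

Final answer: 5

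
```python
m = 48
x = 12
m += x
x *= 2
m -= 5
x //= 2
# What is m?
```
Trace:
  m=48
  m=48, x=12
  m=60, x=12
  m=60, x=24
  m=55, x=24
  m=55, x=12

Final answer: 55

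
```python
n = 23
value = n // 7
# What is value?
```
Trace:
  n=23
  n=23, value=3

Final answer: 3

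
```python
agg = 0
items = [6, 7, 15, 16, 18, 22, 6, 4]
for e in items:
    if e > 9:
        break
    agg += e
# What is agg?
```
Trace:
  agg=0
  agg=6, e=6
  agg=13, e=7
  agg=13, e=15

Final answer: 13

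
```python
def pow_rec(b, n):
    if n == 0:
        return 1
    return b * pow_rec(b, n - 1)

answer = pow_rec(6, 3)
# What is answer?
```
Call trace:
pow_rec(b=6, n=3)
  pow_rec(b=6, n=2)
    pow_rec(b=6, n=1)
      pow_rec(b=6, n=0)
      -> return 1
    -> return 6
  -> return 36
-> return 216

Final answer: 216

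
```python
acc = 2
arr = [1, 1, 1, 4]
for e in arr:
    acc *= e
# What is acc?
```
Trace:
  acc=2
  acc=2, e=1
  acc=2, e=1
  acc=2, e=1
  acc=8, e=4

Final answer: 8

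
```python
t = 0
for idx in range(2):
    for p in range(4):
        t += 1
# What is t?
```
Trace:
  t=0
  t=1, idx=0, p=0
  t=2, idx=0, p=1
  t=3, idx=0, p=2
  t=4, idx=0, p=3
  t=5, idx=1, p=0
  t=6, idx=1, p=1
  t=7, idx=1, p=2
  t=8, idx=1, p=3

Final answer: 8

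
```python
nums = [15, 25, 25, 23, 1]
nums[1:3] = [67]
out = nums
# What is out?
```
Trace:
  nums=[15, 25, 25, 23, 1]
  nums=[15, 67, 23, 1]
  nums=[15, 67, 23, 1], out=[15, 67, 23, 1]

Final answer: [15, 67, 23, 1]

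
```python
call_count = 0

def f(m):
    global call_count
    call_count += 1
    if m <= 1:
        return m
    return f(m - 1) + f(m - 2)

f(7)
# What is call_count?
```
Call trace (a repeated sub-call is expanded the first time; later identical calls just restate its return value):
f(m=7)
  f(m=6)
    f(m=5)
      f(m=4)
        f(m=3)
          f(m=2)
            f(m=1)
            -> return 1
            f(m=0)
            -> return 0
          -> return 1
          f(m=1)
          -> return 1
        -> return 2
        f(m=2) -> return 1  (same call as traced above)
      -> return 3
      f(m=3) -> return 2  (same call as traced above)
    -> return 5
    f(m=4) -> return 3  (same call as traced above)
  -> return 8
  f(m=5) -> return 5  (same call as traced above)
-> return 13

call_count is incremented once per call, so count the calls in each subtree. Let C(m) = number of calls made by f(m).
C(0) = C(1) = 1 (base case, no recursion); C(m) = 1 + C(m - 1) + C(m - 2) otherwise.
C(2) = 1 + C(1) + C(0) = 1 + 1 + 1 = 3
C(3) = 1 + C(2) + C(1) = 1 + 3 + 1 = 5
C(4) = 1 + C(3) + C(2) = 1 + 5 + 3 = 9
C(5) = 1 + C(4) + C(3) = 1 + 9 + 5 = 15
C(6) = 1 + C(5) + C(4) = 1 + 15 + 9 = 25
C(7) = 1 + C(6) + C(5) = 1 + 25 + 15 = 41
call_count = C(7) = 41

Final answer: 41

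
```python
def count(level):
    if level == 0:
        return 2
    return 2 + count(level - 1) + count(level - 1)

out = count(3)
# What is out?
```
Call trace (a repeated sub-call is expanded the first time; later identical calls just restate its return value):
count(level=3)
  count(level=2)
    count(level=1)
      count(level=0)
      -> return 2
      count(level=0)
      -> return 2
    -> return 6
    count(level=1) -> return 6  (same call as traced above)
  -> return 14
  count(level=2) -> return 14  (same call as traced above)
-> return 30

Final answer: 30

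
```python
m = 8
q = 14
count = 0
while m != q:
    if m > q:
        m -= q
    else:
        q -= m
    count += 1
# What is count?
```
Trace:
  m=8
  m=8, q=14
  m=8, q=14, count=0
  m=8, q=6, count=1
  m=2, q=6, count=2
  m=2, q=4, count=3
  m=2, q=2, count=4

Final answer: 4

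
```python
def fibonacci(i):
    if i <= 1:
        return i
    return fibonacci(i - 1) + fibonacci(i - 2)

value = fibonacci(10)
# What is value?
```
Call trace (a repeated sub-call is expanded the first time; later identical calls just restate its return value):
fibonacci(i=10)
  fibonacci(i=9)
    fibonacci(i=8)
      fibonacci(i=7)
        fibonacci(i=6)
          fibonacci(i=5)
            fibonacci(i=4)
              fibonacci(i=3)
                fibonacci(i=2)
                  fibonacci(i=1)
                  -> return 1
                  fibonacci(i=0)
                  -> return 0
                -> return 1
                fibonacci(i=1)
                -> return 1
              -> return 2
              fibonacci(i=2) -> return 1  (same call as traced above)
            -> return 3
            fibonacci(i=3) -> return 2  (same call as traced above)
          -> return 5
          fibonacci(i=4) -> return 3  (same call as traced above)
        -> return 8
        fibonacci(i=5) -> return 5  (same call as traced above)
      -> return 13
      fibonacci(i=6) -> return 8  (same call as traced above)
    -> return 21
    fibonacci(i=7) -> return 13  (same call as traced above)
  -> return 34
  fibonacci(i=8) -> return 21  (same call as traced above)
-> return 55

Final answer: 55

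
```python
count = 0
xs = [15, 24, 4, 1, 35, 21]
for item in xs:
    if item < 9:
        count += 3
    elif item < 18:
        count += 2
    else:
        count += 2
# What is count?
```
Trace:
  count=0
  count=2, item=15
  count=4, item=24
  count=7, item=4
  count=10, item=1
  count=12, item=35
  count=14, item=21

Final answer: 14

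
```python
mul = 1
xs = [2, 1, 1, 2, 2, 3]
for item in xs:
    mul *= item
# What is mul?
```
Trace:
  mul=1
  mul=2, item=2
  mul=2, item=1
  mul=2, item=1
  mul=4, item=2
  mul=8, item=2
  mul=24, item=3

Final answer: 24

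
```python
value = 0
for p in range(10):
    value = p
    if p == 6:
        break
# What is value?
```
Trace:
  value=0
  value=0, p=0
  value=1, p=1
  value=2, p=2
  value=3, p=3
  value=4, p=4
  value=5, p=5
  value=6, p=6

Final answer: 6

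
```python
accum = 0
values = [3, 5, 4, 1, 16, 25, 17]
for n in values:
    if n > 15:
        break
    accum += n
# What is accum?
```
Trace:
  accum=0
  accum=3, n=3
  accum=8, n=5
  accum=12, n=4
  accum=13, n=1
  accum=13, n=16

Final answer: 13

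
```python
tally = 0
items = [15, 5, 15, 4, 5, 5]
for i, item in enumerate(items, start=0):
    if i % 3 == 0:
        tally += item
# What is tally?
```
Trace:
  tally=0
  tally=15, i=0, item=15
  tally=15, i=1, item=5
  tally=15, i=2, item=15
  tally=19, i=3, item=4
  tally=19, i=4, item=5
  tally=19, i=5, item=5

Final answer: 19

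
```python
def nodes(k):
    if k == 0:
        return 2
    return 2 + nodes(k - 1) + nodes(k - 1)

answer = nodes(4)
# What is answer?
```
Call trace (a repeated sub-call is expanded the first time; later identical calls just restate its return value):
nodes(k=4)
  nodes(k=3)
    nodes(k=2)
      nodes(k=1)
        nodes(k=0)
        -> return 2
        nodes(k=0)
        -> return 2
      -> return 6
      nodes(k=1) -> return 6  (same call as traced above)
    -> return 14
    nodes(k=2) -> return 14  (same call as traced above)
  -> return 30
  nodes(k=3) -> return 30  (same call as traced above)
-> return 62

Final answer: 62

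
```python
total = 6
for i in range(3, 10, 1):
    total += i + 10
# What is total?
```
Trace:
  total=6
  total=19, i=3
  total=33, i=4
  total=48, i=5
  total=64, i=6
  total=81, i=7
  total=99, i=8
  total=118, i=9

Final answer: 118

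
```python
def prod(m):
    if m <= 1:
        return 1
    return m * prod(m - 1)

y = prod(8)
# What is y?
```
Call trace:
prod(m=8)
  prod(m=7)
    prod(m=6)
      prod(m=5)
        prod(m=4)
          prod(m=3)
            prod(m=2)
              prod(m=1)
              -> return 1
            -> return 2
          -> return 6
        -> return 24
      -> return 120
    -> return 720
  -> return 5040
-> return 40320

Final answer: 40320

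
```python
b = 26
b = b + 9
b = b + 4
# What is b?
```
Trace:
  b=26
  b=35
  b=39

Final answer: 39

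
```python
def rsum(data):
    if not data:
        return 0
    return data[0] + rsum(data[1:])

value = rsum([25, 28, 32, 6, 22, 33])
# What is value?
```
Call trace:
rsum(data=[25, 28, 32, 6, 22, 33])
  rsum(data=[28, 32, 6, 22, 33])
    rsum(data=[32, 6, 22, 33])
      rsum(data=[6, 22, 33])
        rsum(data=[22, 33])
          rsum(data=[33])
            rsum(data=[])
            -> return 0
          -> return 33
        -> return 55
      -> return 61
    -> return 93
  -> return 121
-> return 146

Final answer: 146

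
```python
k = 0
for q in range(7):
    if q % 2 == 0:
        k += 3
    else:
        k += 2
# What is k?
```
Trace:
  k=0
  k=3, q=0
  k=5, q=1
  k=8, q=2
  k=10, q=3
  k=13, q=4
  k=15, q=5
  k=18, q=6

Final answer: 18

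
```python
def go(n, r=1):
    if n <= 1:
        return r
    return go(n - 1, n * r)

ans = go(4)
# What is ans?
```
Call trace:
go(n=4, r=1)
  go(n=3, r=4)
    go(n=2, r=12)
      go(n=1, r=24)
      -> return 24
    -> return 24
  -> return 24
-> return 24

Final answer: 24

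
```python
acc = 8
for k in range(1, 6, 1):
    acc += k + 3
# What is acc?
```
Trace:
  acc=8
  acc=12, k=1
  acc=17, k=2
  acc=23, k=3
  acc=30, k=4
  acc=38, k=5

Final answer: 38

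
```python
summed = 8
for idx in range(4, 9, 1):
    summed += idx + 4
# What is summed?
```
Trace:
  summed=8
  summed=16, idx=4
  summed=25, idx=5
  summed=35, idx=6
  summed=46, idx=7
  summed=58, idx=8

Final answer: 58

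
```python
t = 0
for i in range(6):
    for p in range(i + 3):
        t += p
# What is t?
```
Trace:
  t=0
  t=0, i=0, p=0
  t=1, i=0, p=1
  t=3, i=0, p=2
  t=3, i=1, p=0
  t=4, i=1, p=1
  t=6, i=1, p=2
  t=9, i=1, p=3
  t=9, i=2, p=0
  t=10, i=2, p=1
  t=12, i=2, p=2
  t=15, i=2, p=3
  t=19, i=2, p=4
  t=19, i=3, p=0
  t=20, i=3, p=1
  t=22, i=3, p=2
  t=25, i=3, p=3
  t=29, i=3, p=4
  t=34, i=3, p=5
  t=34, i=4, p=0
  t=35, i=4, p=1
  t=37, i=4, p=2
  t=40, i=4, p=3
  t=44, i=4, p=4
  t=49, i=4, p=5
  t=55, i=4, p=6
  t=55, i=5, p=0
  t=56, i=5, p=1
  t=58, i=5, p=2
  t=61, i=5, p=3
  t=65, i=5, p=4
  t=70, i=5, p=5
  t=76, i=5, p=6
  t=83, i=5, p=7

Final answer: 83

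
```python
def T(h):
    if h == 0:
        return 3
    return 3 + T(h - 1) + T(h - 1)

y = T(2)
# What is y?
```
Call trace (a repeated sub-call is expanded the first time; later identical calls just restate its return value):
T(h=2)
  T(h=1)
    T(h=0)
    -> return 3
    T(h=0)
    -> return 3
  -> return 9
  T(h=1) -> return 9  (same call as traced above)
-> return 21

Final answer: 21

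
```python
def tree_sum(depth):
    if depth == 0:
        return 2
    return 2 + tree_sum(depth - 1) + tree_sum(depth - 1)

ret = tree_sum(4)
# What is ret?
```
Call trace (a repeated sub-call is expanded the first time; later identical calls just restate its return value):
tree_sum(depth=4)
  tree_sum(depth=3)
    tree_sum(depth=2)
      tree_sum(depth=1)
        tree_sum(depth=0)
        -> return 2
        tree_sum(depth=0)
        -> return 2
      -> return 6
      tree_sum(depth=1) -> return 6  (same call as traced above)
    -> return 14
    tree_sum(depth=2) -> return 14  (same call as traced above)
  -> return 30
  tree_sum(depth=3) -> return 30  (same call as traced above)
-> return 62

Final answer: 62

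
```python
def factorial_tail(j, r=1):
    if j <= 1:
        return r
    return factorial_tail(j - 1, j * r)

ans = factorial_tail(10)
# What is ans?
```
Call trace:
factorial_tail(j=10, r=1)
  factorial_tail(j=9, r=10)
    factorial_tail(j=8, r=90)
      factorial_tail(j=7, r=720)
        factorial_tail(j=6, r=5040)
          factorial_tail(j=5, r=30240)
            factorial_tail(j=4, r=151200)
              factorial_tail(j=3, r=604800)
                factorial_tail(j=2, r=1814400)
                  factorial_tail(j=1, r=3628800)
                  -> return 3628800
                -> return 3628800
              -> return 3628800
            -> return 3628800
          -> return 3628800
        -> return 3628800
      -> return 3628800
    -> return 3628800
  -> return 3628800
-> return 3628800

Final answer: 3628800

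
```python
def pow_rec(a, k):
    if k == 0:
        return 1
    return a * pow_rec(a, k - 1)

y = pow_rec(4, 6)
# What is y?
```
Call trace:
pow_rec(a=4, k=6)
  pow_rec(a=4, k=5)
    pow_rec(a=4, k=4)
      pow_rec(a=4, k=3)
        pow_rec(a=4, k=2)
          pow_rec(a=4, k=1)
            pow_rec(a=4, k=0)
            -> return 1
          -> return 4
        -> return 16
      -> return 64
    -> return 256
  -> return 1024
-> return 4096

Final answer: 4096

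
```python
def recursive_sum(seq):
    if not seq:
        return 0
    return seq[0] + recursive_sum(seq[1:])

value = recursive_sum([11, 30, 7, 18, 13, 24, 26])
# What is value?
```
Call trace:
recursive_sum(seq=[11, 30, 7, 18, 13, 24, 26])
  recursive_sum(seq=[30, 7, 18, 13, 24, 26])
    recursive_sum(seq=[7, 18, 13, 24, 26])
      recursive_sum(seq=[18, 13, 24, 26])
        recursive_sum(seq=[13, 24, 26])
          recursive_sum(seq=[24, 26])
            recursive_sum(seq=[26])
              recursive_sum(seq=[])
              -> return 0
            -> return 26
          -> return 50
        -> return 63
      -> return 81
    -> return 88
  -> return 118
-> return 129

Final answer: 129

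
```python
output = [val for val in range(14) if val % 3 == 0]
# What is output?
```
Trace:
  val=0
  val=1
  val=2
  val=3
  val=4
  val=5
  val=6
  val=7
  val=8
  val=9
  val=10
  val=11
  val=12
  val=13
  output=[0, 3, 6, 9, 12]

Final answer: [0, 3, 6, 9, 12]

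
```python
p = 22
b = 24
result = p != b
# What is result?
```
Trace:
  p=22
  p=22, b=24
  p=22, b=24, result=True

Final answer: True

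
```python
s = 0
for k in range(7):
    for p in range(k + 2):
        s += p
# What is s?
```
Trace:
  s=0
  s=0, k=0, p=0
  s=1, k=0, p=1
  s=1, k=1, p=0
  s=2, k=1, p=1
  s=4, k=1, p=2
  s=4, k=2, p=0
  s=5, k=2, p=1
  s=7, k=2, p=2
  s=10, k=2, p=3
  s=10, k=3, p=0
  s=11, k=3, p=1
  s=13, k=3, p=2
  s=16, k=3, p=3
  s=20, k=3, p=4
  s=20, k=4, p=0
  s=21, k=4, p=1
  s=23, k=4, p=2
  s=26, k=4, p=3
  s=30, k=4, p=4
  s=35, k=4, p=5
  s=35, k=5, p=0
  s=36, k=5, p=1
  s=38, k=5, p=2
  s=41, k=5, p=3
  s=45, k=5, p=4
  s=50, k=5, p=5
  s=56, k=5, p=6
  s=56, k=6, p=0
  s=57, k=6, p=1
  s=59, k=6, p=2
  s=62, k=6, p=3
  s=66, k=6, p=4
  s=71, k=6, p=5
  s=77, k=6, p=6
  s=84, k=6, p=7

Final answer: 84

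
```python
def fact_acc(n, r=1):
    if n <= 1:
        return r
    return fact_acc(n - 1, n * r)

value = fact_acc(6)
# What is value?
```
Call trace:
fact_acc(n=6, r=1)
  fact_acc(n=5, r=6)
    fact_acc(n=4, r=30)
      fact_acc(n=3, r=120)
        fact_acc(n=2, r=360)
          fact_acc(n=1, r=720)
          -> return 720
        -> return 720
      -> return 720
    -> return 720
  -> return 720
-> return 720

Final answer: 720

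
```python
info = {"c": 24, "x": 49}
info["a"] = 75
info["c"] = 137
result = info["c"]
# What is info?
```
Trace:
  info={'c': 24, 'x': 49}
  info={'c': 24, 'x': 49, 'a': 75}
  info={'c': 137, 'x': 49, 'a': 75}
  info={'c': 137, 'x': 49, 'a': 75}, result=137

Final answer: {'c': 137, 'x': 49, 'a': 75}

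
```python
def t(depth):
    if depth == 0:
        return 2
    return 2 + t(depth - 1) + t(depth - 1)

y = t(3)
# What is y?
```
Call trace (a repeated sub-call is expanded the first time; later identical calls just restate its return value):
t(depth=3)
  t(depth=2)
    t(depth=1)
      t(depth=0)
      -> return 2
      t(depth=0)
      -> return 2
    -> return 6
    t(depth=1) -> return 6  (same call as traced above)
  -> return 14
  t(depth=2) -> return 14  (same call as traced above)
-> return 30

Final answer: 30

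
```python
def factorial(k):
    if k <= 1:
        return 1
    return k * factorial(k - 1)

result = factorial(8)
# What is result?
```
Call trace:
factorial(k=8)
  factorial(k=7)
    factorial(k=6)
      factorial(k=5)
        factorial(k=4)
          factorial(k=3)
            factorial(k=2)
              factorial(k=1)
              -> return 1
            -> return 2
          -> return 6
        -> return 24
      -> return 120
    -> return 720
  -> return 5040
-> return 40320

Final answer: 40320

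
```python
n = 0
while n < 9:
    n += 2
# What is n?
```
Trace:
  n=0
  n=2
  n=4
  n=6
  n=8
  n=10

Final answer: 10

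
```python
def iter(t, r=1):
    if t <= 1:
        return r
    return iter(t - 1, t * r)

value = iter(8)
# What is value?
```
Call trace:
iter(t=8, r=1)
  iter(t=7, r=8)
    iter(t=6, r=56)
      iter(t=5, r=336)
        iter(t=4, r=1680)
          iter(t=3, r=6720)
            iter(t=2, r=20160)
              iter(t=1, r=40320)
              -> return 40320
            -> return 40320
          -> return 40320
        -> return 40320
      -> return 40320
    -> return 40320
  -> return 40320
-> return 40320

Final answer: 40320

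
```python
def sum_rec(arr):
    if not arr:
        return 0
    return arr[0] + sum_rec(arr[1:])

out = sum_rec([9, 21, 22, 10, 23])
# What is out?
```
Call trace:
sum_rec(arr=[9, 21, 22, 10, 23])
  sum_rec(arr=[21, 22, 10, 23])
    sum_rec(arr=[22, 10, 23])
      sum_rec(arr=[10, 23])
        sum_rec(arr=[23])
          sum_rec(arr=[])
          -> return 0
        -> return 23
      -> return 33
    -> return 55
  -> return 76
-> return 85

Final answer: 85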